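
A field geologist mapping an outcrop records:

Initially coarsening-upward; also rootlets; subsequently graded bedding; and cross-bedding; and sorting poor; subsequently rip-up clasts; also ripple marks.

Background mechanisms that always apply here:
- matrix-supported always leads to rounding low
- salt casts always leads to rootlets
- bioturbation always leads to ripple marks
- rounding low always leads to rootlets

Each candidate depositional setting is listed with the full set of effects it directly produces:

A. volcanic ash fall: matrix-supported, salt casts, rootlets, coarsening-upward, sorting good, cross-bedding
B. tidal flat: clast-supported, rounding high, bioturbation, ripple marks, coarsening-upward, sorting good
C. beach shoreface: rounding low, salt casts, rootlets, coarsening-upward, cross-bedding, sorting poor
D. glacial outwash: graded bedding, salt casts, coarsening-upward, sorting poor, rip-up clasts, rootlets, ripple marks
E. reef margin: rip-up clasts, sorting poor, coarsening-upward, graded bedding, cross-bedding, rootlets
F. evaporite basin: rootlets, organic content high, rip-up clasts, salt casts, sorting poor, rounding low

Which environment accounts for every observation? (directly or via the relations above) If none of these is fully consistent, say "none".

Per-candidate check:
(A) volcanic ash fall — coarsening-upward ✓; rootlets ✓; graded bedding ✗; cross-bedding ✓; sorting poor ✗; rip-up clasts ✗; ripple marks ✗
(B) tidal flat — fails on rootlets, graded bedding, cross-bedding, sorting poor, rip-up clasts (predicts sorting good, not sorting poor)
(C) beach shoreface — does not account for graded bedding, rip-up clasts, ripple marks
(D) glacial outwash — coarsening-upward ✓; rootlets ✓; graded bedding ✓; cross-bedding ✗; sorting poor ✓; rip-up clasts ✓; ripple marks ✓
(E) reef margin — does not account for ripple marks
(F) evaporite basin — coarsening-upward ✗; rootlets ✓; graded bedding ✗; cross-bedding ✗; sorting poor ✓; rip-up clasts ✓; ripple marks ✗
Every candidate fails on at least one observation.

none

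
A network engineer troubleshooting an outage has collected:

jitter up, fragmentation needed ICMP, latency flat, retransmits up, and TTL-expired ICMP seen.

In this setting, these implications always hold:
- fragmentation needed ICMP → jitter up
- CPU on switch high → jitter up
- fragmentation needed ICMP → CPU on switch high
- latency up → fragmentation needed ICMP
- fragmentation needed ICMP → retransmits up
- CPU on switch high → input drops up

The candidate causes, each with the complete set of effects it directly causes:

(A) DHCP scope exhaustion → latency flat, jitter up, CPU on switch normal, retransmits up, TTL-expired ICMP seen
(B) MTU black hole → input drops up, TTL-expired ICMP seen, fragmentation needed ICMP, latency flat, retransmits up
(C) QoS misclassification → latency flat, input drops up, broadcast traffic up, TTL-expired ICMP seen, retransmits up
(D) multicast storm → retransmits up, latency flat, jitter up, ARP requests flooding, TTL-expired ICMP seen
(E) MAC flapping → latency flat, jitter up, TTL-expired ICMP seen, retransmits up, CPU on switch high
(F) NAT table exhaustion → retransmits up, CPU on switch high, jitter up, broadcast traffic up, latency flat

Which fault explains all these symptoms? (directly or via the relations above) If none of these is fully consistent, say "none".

Checking each candidate against the observations:
(A) DHCP scope exhaustion — does not account for fragmentation needed ICMP
(B) MTU black hole — jitter up yes (through fragmentation needed ICMP → jitter up); fragmentation needed ICMP yes; latency flat yes; retransmits up yes; TTL-expired ICMP seen yes
(C) QoS misclassification — jitter up NO; fragmentation needed ICMP NO; latency flat yes; retransmits up yes; TTL-expired ICMP seen yes
(D) multicast storm — does not account for fragmentation needed ICMP
(E) MAC flapping — jitter up yes; fragmentation needed ICMP NO; latency flat yes; retransmits up yes; TTL-expired ICMP seen yes
(F) NAT table exhaustion — jitter up yes; fragmentation needed ICMP NO; latency flat yes; retransmits up yes; TTL-expired ICMP seen NO
(B) is the only candidate with no mismatches.

B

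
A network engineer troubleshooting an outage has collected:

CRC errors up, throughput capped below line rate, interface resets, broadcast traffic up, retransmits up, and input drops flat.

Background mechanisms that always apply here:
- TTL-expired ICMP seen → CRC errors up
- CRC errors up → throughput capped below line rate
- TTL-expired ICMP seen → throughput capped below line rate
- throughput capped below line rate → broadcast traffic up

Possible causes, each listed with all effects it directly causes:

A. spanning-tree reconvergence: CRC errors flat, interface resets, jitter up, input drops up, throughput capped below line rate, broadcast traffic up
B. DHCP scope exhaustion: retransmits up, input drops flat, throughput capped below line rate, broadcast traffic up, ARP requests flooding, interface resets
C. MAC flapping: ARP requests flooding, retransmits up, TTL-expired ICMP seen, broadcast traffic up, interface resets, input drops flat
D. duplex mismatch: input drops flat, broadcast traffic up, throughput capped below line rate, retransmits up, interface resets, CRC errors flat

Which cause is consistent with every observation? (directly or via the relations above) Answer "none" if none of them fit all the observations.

Per-candidate check:
(A) spanning-tree reconvergence — CRC errors up -; throughput capped below line rate +; interface resets +; broadcast traffic up +; retransmits up -; input drops flat -
(B) DHCP scope exhaustion — CRC errors up -; throughput capped below line rate +; interface resets +; broadcast traffic up +; retransmits up +; input drops flat +
(C) MAC flapping — CRC errors up + (via TTL-expired ICMP seen → CRC errors up); throughput capped below line rate + (via TTL-expired ICMP seen → throughput capped below line rate); interface resets +; broadcast traffic up +; retransmits up +; input drops flat +
(D) duplex mismatch — fails on CRC errors up (predicts CRC errors flat, not CRC errors up)
(C) alone accounts for all the evidence.

C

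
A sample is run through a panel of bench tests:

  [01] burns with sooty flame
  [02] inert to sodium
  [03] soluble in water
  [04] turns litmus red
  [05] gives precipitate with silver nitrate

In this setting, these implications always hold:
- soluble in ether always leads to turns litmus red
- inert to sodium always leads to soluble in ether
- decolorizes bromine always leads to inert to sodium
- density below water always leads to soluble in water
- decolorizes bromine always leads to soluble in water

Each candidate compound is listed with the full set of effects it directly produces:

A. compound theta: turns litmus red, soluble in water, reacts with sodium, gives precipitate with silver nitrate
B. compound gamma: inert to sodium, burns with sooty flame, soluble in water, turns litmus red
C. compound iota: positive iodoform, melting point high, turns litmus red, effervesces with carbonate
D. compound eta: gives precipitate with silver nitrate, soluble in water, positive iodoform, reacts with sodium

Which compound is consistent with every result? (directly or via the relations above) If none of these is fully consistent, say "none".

For each candidate, compare predicted effects to what was observed:
(A) compound theta — burns with sooty flame ✗; inert to sodium ✗; soluble in water ✓; turns litmus red ✓; gives precipitate with silver nitrate ✓
(B) compound gamma — does not account for gives precipitate with silver nitrate
(C) compound iota — does not account for burns with sooty flame, inert to sodium, soluble in water, gives precipitate with silver nitrate
(D) compound eta — burns with sooty flame ✗; inert to sodium ✗; soluble in water ✓; turns litmus red ✗; gives precipitate with silver nitrate ✓
No candidate is consistent with all observations.

none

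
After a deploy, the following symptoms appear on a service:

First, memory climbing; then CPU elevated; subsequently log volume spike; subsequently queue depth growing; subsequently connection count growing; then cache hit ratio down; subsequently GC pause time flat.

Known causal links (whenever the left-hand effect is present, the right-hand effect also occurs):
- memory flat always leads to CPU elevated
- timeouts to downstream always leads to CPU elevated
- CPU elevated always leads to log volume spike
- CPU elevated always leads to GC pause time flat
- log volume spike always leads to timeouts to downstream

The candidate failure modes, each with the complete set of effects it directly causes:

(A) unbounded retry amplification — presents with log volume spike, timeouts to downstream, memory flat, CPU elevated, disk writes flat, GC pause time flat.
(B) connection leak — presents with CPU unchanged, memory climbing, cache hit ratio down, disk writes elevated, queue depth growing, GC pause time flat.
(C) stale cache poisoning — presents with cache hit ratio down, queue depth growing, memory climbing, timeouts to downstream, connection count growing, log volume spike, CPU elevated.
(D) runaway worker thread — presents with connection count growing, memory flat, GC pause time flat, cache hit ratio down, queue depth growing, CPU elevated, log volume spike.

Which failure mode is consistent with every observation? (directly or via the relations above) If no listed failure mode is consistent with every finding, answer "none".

C

Per-candidate check:
(A) unbounded retry amplification — fails on memory climbing, queue depth growing, connection count growing, cache hit ratio down (predicts memory flat, not memory climbing)
(B) connection leak — fails on CPU elevated, log volume spike, connection count growing (predicts CPU unchanged, not CPU elevated)
(C) stale cache poisoning — accounts for every observation (GC pause time flat by CPU elevated → GC pause time flat)
(D) runaway worker thread — fails on memory climbing (predicts memory flat, not memory climbing)
Only (C) is consistent with every observation.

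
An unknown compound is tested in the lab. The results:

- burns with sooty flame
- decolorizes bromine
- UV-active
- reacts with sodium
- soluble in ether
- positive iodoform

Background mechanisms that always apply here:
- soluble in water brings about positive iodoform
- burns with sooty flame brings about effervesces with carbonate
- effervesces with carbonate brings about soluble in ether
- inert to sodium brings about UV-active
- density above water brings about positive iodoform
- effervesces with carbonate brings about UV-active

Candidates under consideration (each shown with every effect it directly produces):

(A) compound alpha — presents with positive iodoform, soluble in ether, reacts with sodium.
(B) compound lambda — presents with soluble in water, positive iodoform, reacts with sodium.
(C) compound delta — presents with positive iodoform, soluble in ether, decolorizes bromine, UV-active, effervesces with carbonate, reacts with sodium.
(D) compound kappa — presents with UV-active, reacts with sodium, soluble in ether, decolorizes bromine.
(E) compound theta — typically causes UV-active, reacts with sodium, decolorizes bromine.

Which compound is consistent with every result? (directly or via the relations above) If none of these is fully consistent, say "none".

Testing each hypothesis:
(A) compound alpha — burns with sooty flame miss; decolorizes bromine miss; UV-active miss; reacts with sodium match; soluble in ether match; positive iodoform match
(B) compound lambda — does not account for burns with sooty flame, decolorizes bromine, UV-active, soluble in ether
(C) compound delta — does not account for burns with sooty flame
(D) compound kappa — does not account for burns with sooty flame, positive iodoform
(E) compound theta — burns with sooty flame miss; decolorizes bromine match; UV-active match; reacts with sodium match; soluble in ether miss; positive iodoform miss
None of the listed candidates fits everything.

none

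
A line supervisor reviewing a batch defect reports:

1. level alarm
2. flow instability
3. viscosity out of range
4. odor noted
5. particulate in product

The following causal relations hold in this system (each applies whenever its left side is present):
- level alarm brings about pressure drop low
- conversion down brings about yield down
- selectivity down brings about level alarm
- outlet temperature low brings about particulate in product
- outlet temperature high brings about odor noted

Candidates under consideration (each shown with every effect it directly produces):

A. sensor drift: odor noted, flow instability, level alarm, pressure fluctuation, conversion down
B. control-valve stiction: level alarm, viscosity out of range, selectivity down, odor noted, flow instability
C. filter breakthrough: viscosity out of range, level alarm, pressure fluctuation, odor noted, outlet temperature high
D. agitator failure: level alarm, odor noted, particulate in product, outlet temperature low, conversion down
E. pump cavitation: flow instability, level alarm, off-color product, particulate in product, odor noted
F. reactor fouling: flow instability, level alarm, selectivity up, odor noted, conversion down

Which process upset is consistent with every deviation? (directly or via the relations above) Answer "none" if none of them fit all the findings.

Testing each hypothesis:
(A) sensor drift — does not account for viscosity out of range, particulate in product
(B) control-valve stiction — does not account for particulate in product
(C) filter breakthrough — does not account for flow instability, particulate in product
(D) agitator failure — level alarm yes; flow instability NO; viscosity out of range NO; odor noted yes; particulate in product yes
(E) pump cavitation — does not account for viscosity out of range
(F) reactor fouling — level alarm yes; flow instability yes; viscosity out of range NO; odor noted yes; particulate in product NO
Every candidate fails on at least one observation.

none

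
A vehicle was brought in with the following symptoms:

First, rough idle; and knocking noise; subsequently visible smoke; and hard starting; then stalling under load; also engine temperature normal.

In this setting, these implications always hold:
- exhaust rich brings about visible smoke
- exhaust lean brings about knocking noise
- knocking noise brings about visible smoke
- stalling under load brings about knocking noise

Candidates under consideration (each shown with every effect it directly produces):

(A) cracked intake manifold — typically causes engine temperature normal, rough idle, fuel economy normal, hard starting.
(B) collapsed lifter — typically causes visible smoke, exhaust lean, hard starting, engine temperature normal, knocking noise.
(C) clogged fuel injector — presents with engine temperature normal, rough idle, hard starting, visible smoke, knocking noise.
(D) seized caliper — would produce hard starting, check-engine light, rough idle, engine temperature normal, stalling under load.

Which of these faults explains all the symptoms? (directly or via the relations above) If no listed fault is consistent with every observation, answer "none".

D

For each candidate, compare predicted effects to what was observed:
(A) cracked intake manifold — rough idle yes; knocking noise NO; visible smoke NO; hard starting yes; stalling under load NO; engine temperature normal yes
(B) collapsed lifter — rough idle NO; knocking noise yes; visible smoke yes; hard starting yes; stalling under load NO; engine temperature normal yes
(C) clogged fuel injector — does not account for stalling under load
(D) seized caliper — rough idle yes; knocking noise yes (via stalling under load → knocking noise); visible smoke yes (via stalling under load → knocking noise → visible smoke); hard starting yes; stalling under load yes; engine temperature normal yes
(D) alone accounts for all the evidence.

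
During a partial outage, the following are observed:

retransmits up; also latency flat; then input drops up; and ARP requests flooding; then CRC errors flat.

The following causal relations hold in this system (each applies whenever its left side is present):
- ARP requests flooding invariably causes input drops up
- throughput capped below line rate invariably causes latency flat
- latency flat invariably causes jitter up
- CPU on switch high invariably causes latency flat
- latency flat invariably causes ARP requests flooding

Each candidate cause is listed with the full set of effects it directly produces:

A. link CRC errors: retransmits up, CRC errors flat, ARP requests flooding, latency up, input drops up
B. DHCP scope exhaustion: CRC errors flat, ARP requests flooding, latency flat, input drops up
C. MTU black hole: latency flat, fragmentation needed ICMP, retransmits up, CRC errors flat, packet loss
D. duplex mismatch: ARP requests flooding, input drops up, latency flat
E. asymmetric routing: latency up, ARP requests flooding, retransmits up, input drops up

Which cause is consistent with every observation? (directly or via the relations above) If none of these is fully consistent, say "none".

C

Per-candidate check:
(A) link CRC errors — retransmits up ✓; latency flat ✗; input drops up ✓; ARP requests flooding ✓; CRC errors flat ✓
(B) DHCP scope exhaustion — does not account for retransmits up
(C) MTU black hole — accounts for every observation (input drops up through latency flat → ARP requests flooding → input drops up)
(D) duplex mismatch — retransmits up ✗; latency flat ✓; input drops up ✓; ARP requests flooding ✓; CRC errors flat ✗
(E) asymmetric routing — fails on latency flat, CRC errors flat (predicts latency up, not latency flat)
(C) alone accounts for all the evidence.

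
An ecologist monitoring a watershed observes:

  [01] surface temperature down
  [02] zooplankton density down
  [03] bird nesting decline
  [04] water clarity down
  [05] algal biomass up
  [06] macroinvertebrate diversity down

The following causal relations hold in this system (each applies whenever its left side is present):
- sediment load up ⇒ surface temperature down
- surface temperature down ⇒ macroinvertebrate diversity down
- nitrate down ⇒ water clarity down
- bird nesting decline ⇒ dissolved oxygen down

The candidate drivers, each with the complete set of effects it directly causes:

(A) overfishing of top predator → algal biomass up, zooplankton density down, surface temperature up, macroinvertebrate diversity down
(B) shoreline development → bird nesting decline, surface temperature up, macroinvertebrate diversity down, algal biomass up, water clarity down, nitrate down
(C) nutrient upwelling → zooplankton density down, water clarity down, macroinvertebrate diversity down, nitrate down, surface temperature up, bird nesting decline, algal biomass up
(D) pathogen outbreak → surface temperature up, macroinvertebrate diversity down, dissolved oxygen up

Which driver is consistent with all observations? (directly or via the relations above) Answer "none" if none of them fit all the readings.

none

Per-candidate check:
(A) overfishing of top predator — fails on surface temperature down, bird nesting decline, water clarity down (predicts surface temperature up, not surface temperature down)
(B) shoreline development — fails on surface temperature down, zooplankton density down (predicts surface temperature up, not surface temperature down)
(C) nutrient upwelling — fails on surface temperature down (predicts surface temperature up, not surface temperature down)
(D) pathogen outbreak — surface temperature down -; zooplankton density down -; bird nesting decline -; water clarity down -; algal biomass up -; macroinvertebrate diversity down +
No candidate is consistent with all observations.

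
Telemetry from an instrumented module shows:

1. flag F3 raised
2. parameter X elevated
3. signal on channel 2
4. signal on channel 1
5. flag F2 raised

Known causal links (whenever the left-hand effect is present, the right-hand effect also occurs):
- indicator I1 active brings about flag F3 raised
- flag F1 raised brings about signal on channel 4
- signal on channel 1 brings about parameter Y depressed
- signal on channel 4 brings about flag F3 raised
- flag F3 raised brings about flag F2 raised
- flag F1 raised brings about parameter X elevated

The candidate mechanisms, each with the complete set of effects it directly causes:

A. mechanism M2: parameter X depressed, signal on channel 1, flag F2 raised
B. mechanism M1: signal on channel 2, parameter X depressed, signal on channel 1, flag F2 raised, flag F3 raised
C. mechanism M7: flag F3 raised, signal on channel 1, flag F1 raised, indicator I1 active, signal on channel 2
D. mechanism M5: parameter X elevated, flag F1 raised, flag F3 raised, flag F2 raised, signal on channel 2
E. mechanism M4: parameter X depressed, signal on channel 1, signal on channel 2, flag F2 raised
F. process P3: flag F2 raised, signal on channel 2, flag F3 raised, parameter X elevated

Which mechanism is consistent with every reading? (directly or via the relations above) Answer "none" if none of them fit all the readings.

C

Checking each candidate against the observations:
(A) mechanism M2 — fails on flag F3 raised, parameter X elevated, signal on channel 2 (predicts parameter X depressed, not parameter X elevated)
(B) mechanism M1 — fails on parameter X elevated (predicts parameter X depressed, not parameter X elevated)
(C) mechanism M7 — accounts for every observation (parameter X elevated through flag F1 raised → parameter X elevated)
(D) mechanism M5 — flag F3 raised yes; parameter X elevated yes; signal on channel 2 yes; signal on channel 1 NO; flag F2 raised yes
(E) mechanism M4 — flag F3 raised NO; parameter X elevated NO; signal on channel 2 yes; signal on channel 1 yes; flag F2 raised yes
(F) process P3 — flag F3 raised yes; parameter X elevated yes; signal on channel 2 yes; signal on channel 1 NO; flag F2 raised yes
Only (C) is consistent with every observation.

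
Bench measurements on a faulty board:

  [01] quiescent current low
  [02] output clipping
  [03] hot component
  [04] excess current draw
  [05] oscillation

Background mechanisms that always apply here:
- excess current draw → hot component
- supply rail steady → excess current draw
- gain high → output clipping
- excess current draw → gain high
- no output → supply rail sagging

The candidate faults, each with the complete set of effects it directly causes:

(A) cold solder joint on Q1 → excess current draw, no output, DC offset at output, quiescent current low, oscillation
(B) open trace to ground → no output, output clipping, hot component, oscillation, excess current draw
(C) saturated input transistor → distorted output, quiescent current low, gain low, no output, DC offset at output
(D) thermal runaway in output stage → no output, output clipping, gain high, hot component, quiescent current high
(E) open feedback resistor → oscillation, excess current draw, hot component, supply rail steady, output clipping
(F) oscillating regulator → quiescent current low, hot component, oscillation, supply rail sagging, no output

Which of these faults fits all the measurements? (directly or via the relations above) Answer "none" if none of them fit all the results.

Per-candidate check:
(A) cold solder joint on Q1 — quiescent current low yes; output clipping yes (through excess current draw → gain high → output clipping); hot component yes (through excess current draw → hot component); excess current draw yes; oscillation yes
(B) open trace to ground — quiescent current low NO; output clipping yes; hot component yes; excess current draw yes; oscillation yes
(C) saturated input transistor — quiescent current low yes; output clipping NO; hot component NO; excess current draw NO; oscillation NO
(D) thermal runaway in output stage — quiescent current low NO; output clipping yes; hot component yes; excess current draw NO; oscillation NO
(E) open feedback resistor — does not account for quiescent current low
(F) oscillating regulator — quiescent current low yes; output clipping NO; hot component yes; excess current draw NO; oscillation yes
(A) alone accounts for all the evidence.

A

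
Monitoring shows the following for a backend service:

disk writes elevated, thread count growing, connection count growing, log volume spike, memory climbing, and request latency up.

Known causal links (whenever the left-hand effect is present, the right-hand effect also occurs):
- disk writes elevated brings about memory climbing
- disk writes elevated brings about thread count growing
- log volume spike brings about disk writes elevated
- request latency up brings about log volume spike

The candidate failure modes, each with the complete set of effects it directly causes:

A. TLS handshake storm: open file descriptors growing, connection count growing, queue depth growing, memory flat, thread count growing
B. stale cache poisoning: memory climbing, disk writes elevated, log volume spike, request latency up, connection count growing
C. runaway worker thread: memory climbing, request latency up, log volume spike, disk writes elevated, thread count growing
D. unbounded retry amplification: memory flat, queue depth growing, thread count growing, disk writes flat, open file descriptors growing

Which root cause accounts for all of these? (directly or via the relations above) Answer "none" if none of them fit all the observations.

B

For each candidate, compare predicted effects to what was observed:
(A) TLS handshake storm — fails on disk writes elevated, log volume spike, memory climbing, request latency up (predicts memory flat, not memory climbing)
(B) stale cache poisoning — disk writes elevated ✓; thread count growing ✓ (through disk writes elevated → thread count growing); connection count growing ✓; log volume spike ✓; memory climbing ✓; request latency up ✓
(C) runaway worker thread — disk writes elevated ✓; thread count growing ✓; connection count growing ✗; log volume spike ✓; memory climbing ✓; request latency up ✓
(D) unbounded retry amplification — fails on disk writes elevated, connection count growing, log volume spike, memory climbing, request latency up (predicts disk writes flat, not disk writes elevated; predicts memory flat, not memory climbing)
Only (B) is consistent with every observation.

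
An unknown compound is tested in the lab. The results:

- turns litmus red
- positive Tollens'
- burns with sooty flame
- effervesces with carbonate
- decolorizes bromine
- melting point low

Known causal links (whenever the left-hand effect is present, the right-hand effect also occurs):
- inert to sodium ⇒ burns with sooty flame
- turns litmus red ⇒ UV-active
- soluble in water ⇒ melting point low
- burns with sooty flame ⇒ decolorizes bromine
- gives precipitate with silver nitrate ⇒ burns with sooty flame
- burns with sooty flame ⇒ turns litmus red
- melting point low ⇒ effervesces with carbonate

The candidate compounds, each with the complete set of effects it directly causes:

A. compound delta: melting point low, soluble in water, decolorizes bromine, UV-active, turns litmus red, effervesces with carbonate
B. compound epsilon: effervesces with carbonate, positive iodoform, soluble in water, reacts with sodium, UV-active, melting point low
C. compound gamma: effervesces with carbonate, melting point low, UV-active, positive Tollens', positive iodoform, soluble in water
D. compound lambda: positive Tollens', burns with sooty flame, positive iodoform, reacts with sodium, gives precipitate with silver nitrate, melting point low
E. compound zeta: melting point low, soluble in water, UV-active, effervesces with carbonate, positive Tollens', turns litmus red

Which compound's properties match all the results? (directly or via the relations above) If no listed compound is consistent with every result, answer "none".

D

For each candidate, compare predicted effects to what was observed:
(A) compound delta — turns litmus red ✓; positive Tollens' ✗; burns with sooty flame ✗; effervesces with carbonate ✓; decolorizes bromine ✓; melting point low ✓
(B) compound epsilon — does not account for turns litmus red, positive Tollens', burns with sooty flame, decolorizes bromine
(C) compound gamma — turns litmus red ✗; positive Tollens' ✓; burns with sooty flame ✗; effervesces with carbonate ✓; decolorizes bromine ✗; melting point low ✓
(D) compound lambda — accounts for every observation (turns litmus red through burns with sooty flame → turns litmus red)
(E) compound zeta — does not account for burns with sooty flame, decolorizes bromine
(D) is the only candidate with no mismatches.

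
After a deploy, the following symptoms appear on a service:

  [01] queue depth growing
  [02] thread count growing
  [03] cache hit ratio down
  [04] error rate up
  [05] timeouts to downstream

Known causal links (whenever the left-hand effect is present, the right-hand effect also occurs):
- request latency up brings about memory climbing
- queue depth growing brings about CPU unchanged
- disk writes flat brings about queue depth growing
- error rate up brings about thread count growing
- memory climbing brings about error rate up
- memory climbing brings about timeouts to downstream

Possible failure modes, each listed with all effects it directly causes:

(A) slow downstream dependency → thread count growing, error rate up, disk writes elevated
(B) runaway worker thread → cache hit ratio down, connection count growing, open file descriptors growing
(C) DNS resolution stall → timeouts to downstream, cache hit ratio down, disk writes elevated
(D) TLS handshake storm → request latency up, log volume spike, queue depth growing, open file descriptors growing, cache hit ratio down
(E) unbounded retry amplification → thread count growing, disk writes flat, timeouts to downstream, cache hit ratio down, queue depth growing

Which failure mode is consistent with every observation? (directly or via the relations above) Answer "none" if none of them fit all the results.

Checking each candidate against the observations:
(A) slow downstream dependency — does not account for queue depth growing, cache hit ratio down, timeouts to downstream
(B) runaway worker thread — queue depth growing miss; thread count growing miss; cache hit ratio down match; error rate up miss; timeouts to downstream miss
(C) DNS resolution stall — does not account for queue depth growing, thread count growing, error rate up
(D) TLS handshake storm — accounts for every observation (thread count growing by request latency up → memory climbing → error rate up → thread count growing)
(E) unbounded retry amplification — does not account for error rate up
Only (D) is consistent with every observation.

D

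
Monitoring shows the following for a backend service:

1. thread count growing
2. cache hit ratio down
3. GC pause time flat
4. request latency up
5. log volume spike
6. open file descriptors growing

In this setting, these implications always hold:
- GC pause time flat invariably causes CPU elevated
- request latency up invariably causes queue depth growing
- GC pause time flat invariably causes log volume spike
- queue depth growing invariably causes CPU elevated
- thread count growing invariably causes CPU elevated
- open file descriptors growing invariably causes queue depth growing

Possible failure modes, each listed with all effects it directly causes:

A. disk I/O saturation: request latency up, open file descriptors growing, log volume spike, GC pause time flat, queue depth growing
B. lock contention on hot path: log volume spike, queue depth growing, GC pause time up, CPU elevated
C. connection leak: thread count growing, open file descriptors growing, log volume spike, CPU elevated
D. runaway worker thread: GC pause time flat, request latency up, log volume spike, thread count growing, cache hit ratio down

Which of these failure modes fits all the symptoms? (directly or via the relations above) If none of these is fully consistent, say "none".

Testing each hypothesis:
(A) disk I/O saturation — does not account for thread count growing, cache hit ratio down
(B) lock contention on hot path — thread count growing NO; cache hit ratio down NO; GC pause time flat NO; request latency up NO; log volume spike yes; open file descriptors growing NO
(C) connection leak — thread count growing yes; cache hit ratio down NO; GC pause time flat NO; request latency up NO; log volume spike yes; open file descriptors growing yes
(D) runaway worker thread — thread count growing yes; cache hit ratio down yes; GC pause time flat yes; request latency up yes; log volume spike yes; open file descriptors growing NO
No candidate is consistent with all observations.

none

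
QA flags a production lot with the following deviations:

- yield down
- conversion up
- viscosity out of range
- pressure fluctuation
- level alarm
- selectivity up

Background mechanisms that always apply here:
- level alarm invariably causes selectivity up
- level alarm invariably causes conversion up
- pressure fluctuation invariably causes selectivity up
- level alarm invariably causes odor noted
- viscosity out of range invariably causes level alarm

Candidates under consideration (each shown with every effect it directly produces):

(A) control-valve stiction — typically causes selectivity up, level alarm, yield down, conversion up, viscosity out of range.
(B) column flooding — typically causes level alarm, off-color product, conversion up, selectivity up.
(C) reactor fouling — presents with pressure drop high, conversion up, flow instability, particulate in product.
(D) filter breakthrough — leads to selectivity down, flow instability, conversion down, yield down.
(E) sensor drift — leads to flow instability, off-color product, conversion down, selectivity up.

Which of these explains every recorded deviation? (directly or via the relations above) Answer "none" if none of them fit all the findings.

none

Per-candidate check:
(A) control-valve stiction — does not account for pressure fluctuation
(B) column flooding — does not account for yield down, viscosity out of range, pressure fluctuation
(C) reactor fouling — yield down miss; conversion up match; viscosity out of range miss; pressure fluctuation miss; level alarm miss; selectivity up miss
(D) filter breakthrough — fails on conversion up, viscosity out of range, pressure fluctuation, level alarm, selectivity up (predicts conversion down, not conversion up; predicts selectivity down, not selectivity up)
(E) sensor drift — yield down miss; conversion up miss; viscosity out of range miss; pressure fluctuation miss; level alarm miss; selectivity up match
No candidate is consistent with all observations.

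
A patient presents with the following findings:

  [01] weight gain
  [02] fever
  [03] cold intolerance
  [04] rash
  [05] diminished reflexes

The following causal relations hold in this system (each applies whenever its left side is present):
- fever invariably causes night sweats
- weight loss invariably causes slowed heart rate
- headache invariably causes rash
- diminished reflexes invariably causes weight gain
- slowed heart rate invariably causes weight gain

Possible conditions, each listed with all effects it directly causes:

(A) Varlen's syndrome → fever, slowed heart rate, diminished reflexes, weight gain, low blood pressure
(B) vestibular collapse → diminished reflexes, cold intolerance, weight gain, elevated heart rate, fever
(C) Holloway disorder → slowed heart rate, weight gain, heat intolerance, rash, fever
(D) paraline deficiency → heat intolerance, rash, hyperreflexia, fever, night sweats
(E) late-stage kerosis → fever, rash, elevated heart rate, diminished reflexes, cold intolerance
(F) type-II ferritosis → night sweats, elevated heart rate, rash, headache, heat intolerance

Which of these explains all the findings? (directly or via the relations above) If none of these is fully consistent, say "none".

E

For each candidate, compare predicted effects to what was observed:
(A) Varlen's syndrome — does not account for cold intolerance, rash
(B) vestibular collapse — weight gain yes; fever yes; cold intolerance yes; rash NO; diminished reflexes yes
(C) Holloway disorder — weight gain yes; fever yes; cold intolerance NO; rash yes; diminished reflexes NO
(D) paraline deficiency — fails on weight gain, cold intolerance, diminished reflexes (predicts heat intolerance, not cold intolerance; predicts hyperreflexia, not diminished reflexes)
(E) late-stage kerosis — accounts for every observation (weight gain through diminished reflexes → weight gain)
(F) type-II ferritosis — fails on weight gain, fever, cold intolerance, diminished reflexes (predicts heat intolerance, not cold intolerance)
Only (E) is consistent with every observation.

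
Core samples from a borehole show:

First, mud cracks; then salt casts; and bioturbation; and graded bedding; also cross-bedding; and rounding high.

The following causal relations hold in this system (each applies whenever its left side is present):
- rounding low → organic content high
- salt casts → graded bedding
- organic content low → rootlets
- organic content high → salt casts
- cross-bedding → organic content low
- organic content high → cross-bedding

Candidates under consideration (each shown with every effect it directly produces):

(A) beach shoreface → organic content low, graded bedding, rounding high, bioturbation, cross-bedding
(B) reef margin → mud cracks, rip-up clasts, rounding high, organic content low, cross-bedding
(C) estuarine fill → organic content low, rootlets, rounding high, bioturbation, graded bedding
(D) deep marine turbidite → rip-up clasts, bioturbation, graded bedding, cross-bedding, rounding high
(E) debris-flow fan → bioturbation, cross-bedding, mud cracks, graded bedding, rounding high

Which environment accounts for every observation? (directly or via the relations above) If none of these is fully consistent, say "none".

Per-candidate check:
(A) beach shoreface — mud cracks miss; salt casts miss; bioturbation match; graded bedding match; cross-bedding match; rounding high match
(B) reef margin — does not account for salt casts, bioturbation, graded bedding
(C) estuarine fill — mud cracks miss; salt casts miss; bioturbation match; graded bedding match; cross-bedding miss; rounding high match
(D) deep marine turbidite — mud cracks miss; salt casts miss; bioturbation match; graded bedding match; cross-bedding match; rounding high match
(E) debris-flow fan — mud cracks match; salt casts miss; bioturbation match; graded bedding match; cross-bedding match; rounding high match
None of the listed candidates fits everything.

none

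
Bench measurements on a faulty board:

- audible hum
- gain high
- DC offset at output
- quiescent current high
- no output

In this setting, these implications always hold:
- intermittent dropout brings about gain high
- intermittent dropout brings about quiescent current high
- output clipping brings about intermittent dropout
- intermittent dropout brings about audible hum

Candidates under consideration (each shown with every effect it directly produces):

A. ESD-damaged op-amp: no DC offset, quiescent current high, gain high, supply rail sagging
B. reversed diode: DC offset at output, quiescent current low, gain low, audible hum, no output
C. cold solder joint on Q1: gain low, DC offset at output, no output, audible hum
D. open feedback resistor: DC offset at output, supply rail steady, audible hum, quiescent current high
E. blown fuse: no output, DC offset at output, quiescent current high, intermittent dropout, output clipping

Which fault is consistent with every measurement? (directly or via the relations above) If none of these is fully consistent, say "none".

Testing each hypothesis:
(A) ESD-damaged op-amp — audible hum -; gain high +; DC offset at output -; quiescent current high +; no output -
(B) reversed diode — fails on gain high, quiescent current high (predicts gain low, not gain high; predicts quiescent current low, not quiescent current high)
(C) cold solder joint on Q1 — fails on gain high, quiescent current high (predicts gain low, not gain high)
(D) open feedback resistor — does not account for gain high, no output
(E) blown fuse — audible hum + (by intermittent dropout → audible hum); gain high + (by intermittent dropout → gain high); DC offset at output +; quiescent current high +; no output +
(E) is the only candidate with no mismatches.

E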